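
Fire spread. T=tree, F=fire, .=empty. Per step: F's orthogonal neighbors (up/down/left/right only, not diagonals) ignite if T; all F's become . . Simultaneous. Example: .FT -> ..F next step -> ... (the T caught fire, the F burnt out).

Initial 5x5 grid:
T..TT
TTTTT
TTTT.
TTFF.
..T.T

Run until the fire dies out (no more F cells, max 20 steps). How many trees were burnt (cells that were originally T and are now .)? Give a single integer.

Step 1: +4 fires, +2 burnt (F count now 4)
Step 2: +4 fires, +4 burnt (F count now 4)
Step 3: +4 fires, +4 burnt (F count now 4)
Step 4: +2 fires, +4 burnt (F count now 2)
Step 5: +1 fires, +2 burnt (F count now 1)
Step 6: +0 fires, +1 burnt (F count now 0)
Fire out after step 6
Initially T: 16, now '.': 24
Total burnt (originally-T cells now '.'): 15

Answer: 15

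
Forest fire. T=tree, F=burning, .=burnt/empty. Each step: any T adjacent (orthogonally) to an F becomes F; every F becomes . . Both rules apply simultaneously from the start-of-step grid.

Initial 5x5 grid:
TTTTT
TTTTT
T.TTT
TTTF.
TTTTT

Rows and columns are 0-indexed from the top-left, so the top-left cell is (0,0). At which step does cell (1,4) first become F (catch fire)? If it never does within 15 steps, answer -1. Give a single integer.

Step 1: cell (1,4)='T' (+3 fires, +1 burnt)
Step 2: cell (1,4)='T' (+6 fires, +3 burnt)
Step 3: cell (1,4)='F' (+5 fires, +6 burnt)
  -> target ignites at step 3
Step 4: cell (1,4)='.' (+5 fires, +5 burnt)
Step 5: cell (1,4)='.' (+2 fires, +5 burnt)
Step 6: cell (1,4)='.' (+1 fires, +2 burnt)
Step 7: cell (1,4)='.' (+0 fires, +1 burnt)
  fire out at step 7

3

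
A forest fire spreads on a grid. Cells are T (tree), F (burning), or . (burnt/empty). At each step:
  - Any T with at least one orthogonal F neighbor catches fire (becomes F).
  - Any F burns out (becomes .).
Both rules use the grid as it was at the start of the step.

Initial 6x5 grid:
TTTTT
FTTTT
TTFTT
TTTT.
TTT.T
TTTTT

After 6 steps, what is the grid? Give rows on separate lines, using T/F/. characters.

Step 1: 7 trees catch fire, 2 burn out
  FTTTT
  .FFTT
  FF.FT
  TTFT.
  TTT.T
  TTTTT
Step 2: 8 trees catch fire, 7 burn out
  .FFTT
  ...FT
  ....F
  FF.F.
  TTF.T
  TTTTT
Step 3: 5 trees catch fire, 8 burn out
  ...FT
  ....F
  .....
  .....
  FF..T
  TTFTT
Step 4: 4 trees catch fire, 5 burn out
  ....F
  .....
  .....
  .....
  ....T
  FF.FT
Step 5: 1 trees catch fire, 4 burn out
  .....
  .....
  .....
  .....
  ....T
  ....F
Step 6: 1 trees catch fire, 1 burn out
  .....
  .....
  .....
  .....
  ....F
  .....

.....
.....
.....
.....
....F
.....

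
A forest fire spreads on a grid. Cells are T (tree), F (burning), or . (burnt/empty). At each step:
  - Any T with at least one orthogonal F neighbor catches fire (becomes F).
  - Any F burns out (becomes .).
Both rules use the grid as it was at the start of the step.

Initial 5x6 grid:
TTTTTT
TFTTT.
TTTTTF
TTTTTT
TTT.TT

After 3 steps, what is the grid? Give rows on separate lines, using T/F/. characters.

Step 1: 6 trees catch fire, 2 burn out
  TFTTTT
  F.FTT.
  TFTTF.
  TTTTTF
  TTT.TT
Step 2: 10 trees catch fire, 6 burn out
  F.FTTT
  ...FF.
  F.FF..
  TFTTF.
  TTT.TF
Step 3: 7 trees catch fire, 10 burn out
  ...FFT
  ......
  ......
  F.FF..
  TFT.F.

...FFT
......
......
F.FF..
TFT.F.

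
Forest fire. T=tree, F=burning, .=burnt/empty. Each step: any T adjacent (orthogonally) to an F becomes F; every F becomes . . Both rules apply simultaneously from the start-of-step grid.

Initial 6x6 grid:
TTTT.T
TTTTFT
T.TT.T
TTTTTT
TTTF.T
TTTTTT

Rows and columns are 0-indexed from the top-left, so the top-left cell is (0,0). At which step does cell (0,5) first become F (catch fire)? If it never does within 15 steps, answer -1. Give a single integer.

Step 1: cell (0,5)='T' (+5 fires, +2 burnt)
Step 2: cell (0,5)='F' (+10 fires, +5 burnt)
  -> target ignites at step 2
Step 3: cell (0,5)='.' (+8 fires, +10 burnt)
Step 4: cell (0,5)='.' (+5 fires, +8 burnt)
Step 5: cell (0,5)='.' (+2 fires, +5 burnt)
Step 6: cell (0,5)='.' (+0 fires, +2 burnt)
  fire out at step 6

2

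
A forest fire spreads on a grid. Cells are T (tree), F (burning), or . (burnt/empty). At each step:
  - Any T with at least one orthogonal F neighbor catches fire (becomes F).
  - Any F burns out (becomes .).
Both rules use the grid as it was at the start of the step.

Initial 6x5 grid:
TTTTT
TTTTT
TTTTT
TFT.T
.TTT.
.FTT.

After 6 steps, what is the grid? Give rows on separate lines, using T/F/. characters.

Step 1: 5 trees catch fire, 2 burn out
  TTTTT
  TTTTT
  TFTTT
  F.F.T
  .FTT.
  ..FT.
Step 2: 5 trees catch fire, 5 burn out
  TTTTT
  TFTTT
  F.FTT
  ....T
  ..FT.
  ...F.
Step 3: 5 trees catch fire, 5 burn out
  TFTTT
  F.FTT
  ...FT
  ....T
  ...F.
  .....
Step 4: 4 trees catch fire, 5 burn out
  F.FTT
  ...FT
  ....F
  ....T
  .....
  .....
Step 5: 3 trees catch fire, 4 burn out
  ...FT
  ....F
  .....
  ....F
  .....
  .....
Step 6: 1 trees catch fire, 3 burn out
  ....F
  .....
  .....
  .....
  .....
  .....

....F
.....
.....
.....
.....
.....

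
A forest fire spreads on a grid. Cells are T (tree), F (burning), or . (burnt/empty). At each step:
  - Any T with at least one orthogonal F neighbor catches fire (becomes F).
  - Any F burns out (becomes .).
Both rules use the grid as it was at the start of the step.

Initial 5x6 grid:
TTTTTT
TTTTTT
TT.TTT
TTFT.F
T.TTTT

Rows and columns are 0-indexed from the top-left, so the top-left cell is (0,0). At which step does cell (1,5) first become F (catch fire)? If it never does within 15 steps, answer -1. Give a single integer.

Step 1: cell (1,5)='T' (+5 fires, +2 burnt)
Step 2: cell (1,5)='F' (+7 fires, +5 burnt)
  -> target ignites at step 2
Step 3: cell (1,5)='.' (+6 fires, +7 burnt)
Step 4: cell (1,5)='.' (+5 fires, +6 burnt)
Step 5: cell (1,5)='.' (+2 fires, +5 burnt)
Step 6: cell (1,5)='.' (+0 fires, +2 burnt)
  fire out at step 6

2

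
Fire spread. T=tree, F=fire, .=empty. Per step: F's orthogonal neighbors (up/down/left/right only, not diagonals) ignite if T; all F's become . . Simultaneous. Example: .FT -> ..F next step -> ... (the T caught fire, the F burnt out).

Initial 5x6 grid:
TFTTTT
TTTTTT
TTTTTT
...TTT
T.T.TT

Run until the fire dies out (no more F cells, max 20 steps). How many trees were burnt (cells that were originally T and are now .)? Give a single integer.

Answer: 22

Derivation:
Step 1: +3 fires, +1 burnt (F count now 3)
Step 2: +4 fires, +3 burnt (F count now 4)
Step 3: +4 fires, +4 burnt (F count now 4)
Step 4: +3 fires, +4 burnt (F count now 3)
Step 5: +3 fires, +3 burnt (F count now 3)
Step 6: +2 fires, +3 burnt (F count now 2)
Step 7: +2 fires, +2 burnt (F count now 2)
Step 8: +1 fires, +2 burnt (F count now 1)
Step 9: +0 fires, +1 burnt (F count now 0)
Fire out after step 9
Initially T: 24, now '.': 28
Total burnt (originally-T cells now '.'): 22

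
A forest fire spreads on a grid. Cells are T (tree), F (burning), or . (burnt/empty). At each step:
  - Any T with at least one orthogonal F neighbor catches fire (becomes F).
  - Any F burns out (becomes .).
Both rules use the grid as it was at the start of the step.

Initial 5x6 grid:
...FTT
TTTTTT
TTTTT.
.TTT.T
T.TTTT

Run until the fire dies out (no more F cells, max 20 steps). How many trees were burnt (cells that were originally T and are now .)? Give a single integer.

Answer: 21

Derivation:
Step 1: +2 fires, +1 burnt (F count now 2)
Step 2: +4 fires, +2 burnt (F count now 4)
Step 3: +5 fires, +4 burnt (F count now 5)
Step 4: +4 fires, +5 burnt (F count now 4)
Step 5: +4 fires, +4 burnt (F count now 4)
Step 6: +1 fires, +4 burnt (F count now 1)
Step 7: +1 fires, +1 burnt (F count now 1)
Step 8: +0 fires, +1 burnt (F count now 0)
Fire out after step 8
Initially T: 22, now '.': 29
Total burnt (originally-T cells now '.'): 21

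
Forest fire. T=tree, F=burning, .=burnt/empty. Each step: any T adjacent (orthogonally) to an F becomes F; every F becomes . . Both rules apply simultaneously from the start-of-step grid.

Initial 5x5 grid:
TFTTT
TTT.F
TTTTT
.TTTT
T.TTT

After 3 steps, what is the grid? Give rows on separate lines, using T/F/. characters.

Step 1: 5 trees catch fire, 2 burn out
  F.FTF
  TFT..
  TTTTF
  .TTTT
  T.TTT
Step 2: 6 trees catch fire, 5 burn out
  ...F.
  F.F..
  TFTF.
  .TTTF
  T.TTT
Step 3: 5 trees catch fire, 6 burn out
  .....
  .....
  F.F..
  .FTF.
  T.TTF

.....
.....
F.F..
.FTF.
T.TTF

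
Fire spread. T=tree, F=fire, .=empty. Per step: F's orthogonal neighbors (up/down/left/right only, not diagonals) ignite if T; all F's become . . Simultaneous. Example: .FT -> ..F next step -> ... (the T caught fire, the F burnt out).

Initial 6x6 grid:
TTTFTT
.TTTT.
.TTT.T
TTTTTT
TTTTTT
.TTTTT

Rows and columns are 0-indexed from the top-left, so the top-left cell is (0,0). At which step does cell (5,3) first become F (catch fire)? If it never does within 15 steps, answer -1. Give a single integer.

Step 1: cell (5,3)='T' (+3 fires, +1 burnt)
Step 2: cell (5,3)='T' (+5 fires, +3 burnt)
Step 3: cell (5,3)='T' (+4 fires, +5 burnt)
Step 4: cell (5,3)='T' (+4 fires, +4 burnt)
Step 5: cell (5,3)='F' (+5 fires, +4 burnt)
  -> target ignites at step 5
Step 6: cell (5,3)='.' (+6 fires, +5 burnt)
Step 7: cell (5,3)='.' (+3 fires, +6 burnt)
Step 8: cell (5,3)='.' (+0 fires, +3 burnt)
  fire out at step 8

5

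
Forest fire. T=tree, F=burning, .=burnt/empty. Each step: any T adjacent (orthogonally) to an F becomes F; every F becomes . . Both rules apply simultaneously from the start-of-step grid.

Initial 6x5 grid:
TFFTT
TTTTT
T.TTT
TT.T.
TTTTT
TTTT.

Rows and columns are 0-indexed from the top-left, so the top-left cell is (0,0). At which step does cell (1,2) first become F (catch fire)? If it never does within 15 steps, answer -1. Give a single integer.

Step 1: cell (1,2)='F' (+4 fires, +2 burnt)
  -> target ignites at step 1
Step 2: cell (1,2)='.' (+4 fires, +4 burnt)
Step 3: cell (1,2)='.' (+3 fires, +4 burnt)
Step 4: cell (1,2)='.' (+3 fires, +3 burnt)
Step 5: cell (1,2)='.' (+3 fires, +3 burnt)
Step 6: cell (1,2)='.' (+5 fires, +3 burnt)
Step 7: cell (1,2)='.' (+2 fires, +5 burnt)
Step 8: cell (1,2)='.' (+0 fires, +2 burnt)
  fire out at step 8

1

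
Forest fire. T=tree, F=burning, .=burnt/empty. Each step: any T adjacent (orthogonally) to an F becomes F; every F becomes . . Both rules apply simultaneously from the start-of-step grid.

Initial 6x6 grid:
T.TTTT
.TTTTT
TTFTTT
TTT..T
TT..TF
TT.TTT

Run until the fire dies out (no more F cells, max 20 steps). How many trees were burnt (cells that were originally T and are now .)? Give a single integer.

Answer: 26

Derivation:
Step 1: +7 fires, +2 burnt (F count now 7)
Step 2: +8 fires, +7 burnt (F count now 8)
Step 3: +6 fires, +8 burnt (F count now 6)
Step 4: +4 fires, +6 burnt (F count now 4)
Step 5: +1 fires, +4 burnt (F count now 1)
Step 6: +0 fires, +1 burnt (F count now 0)
Fire out after step 6
Initially T: 27, now '.': 35
Total burnt (originally-T cells now '.'): 26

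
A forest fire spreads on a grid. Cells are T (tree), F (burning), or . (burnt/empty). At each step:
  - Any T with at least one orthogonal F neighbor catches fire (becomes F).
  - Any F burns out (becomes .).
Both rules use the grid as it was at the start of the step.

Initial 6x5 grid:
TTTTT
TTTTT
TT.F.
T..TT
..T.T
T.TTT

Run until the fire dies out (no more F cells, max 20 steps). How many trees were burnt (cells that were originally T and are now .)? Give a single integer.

Answer: 20

Derivation:
Step 1: +2 fires, +1 burnt (F count now 2)
Step 2: +4 fires, +2 burnt (F count now 4)
Step 3: +4 fires, +4 burnt (F count now 4)
Step 4: +4 fires, +4 burnt (F count now 4)
Step 5: +3 fires, +4 burnt (F count now 3)
Step 6: +2 fires, +3 burnt (F count now 2)
Step 7: +1 fires, +2 burnt (F count now 1)
Step 8: +0 fires, +1 burnt (F count now 0)
Fire out after step 8
Initially T: 21, now '.': 29
Total burnt (originally-T cells now '.'): 20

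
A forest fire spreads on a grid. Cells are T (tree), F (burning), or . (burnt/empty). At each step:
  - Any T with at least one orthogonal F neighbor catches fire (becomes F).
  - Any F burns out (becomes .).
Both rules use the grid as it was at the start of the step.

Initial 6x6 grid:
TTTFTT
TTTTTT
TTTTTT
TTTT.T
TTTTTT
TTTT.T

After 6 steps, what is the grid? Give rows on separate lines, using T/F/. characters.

Step 1: 3 trees catch fire, 1 burn out
  TTF.FT
  TTTFTT
  TTTTTT
  TTTT.T
  TTTTTT
  TTTT.T
Step 2: 5 trees catch fire, 3 burn out
  TF...F
  TTF.FT
  TTTFTT
  TTTT.T
  TTTTTT
  TTTT.T
Step 3: 6 trees catch fire, 5 burn out
  F.....
  TF...F
  TTF.FT
  TTTF.T
  TTTTTT
  TTTT.T
Step 4: 5 trees catch fire, 6 burn out
  ......
  F.....
  TF...F
  TTF..T
  TTTFTT
  TTTT.T
Step 5: 6 trees catch fire, 5 burn out
  ......
  ......
  F.....
  TF...F
  TTF.FT
  TTTF.T
Step 6: 4 trees catch fire, 6 burn out
  ......
  ......
  ......
  F.....
  TF...F
  TTF..T

......
......
......
F.....
TF...F
TTF..T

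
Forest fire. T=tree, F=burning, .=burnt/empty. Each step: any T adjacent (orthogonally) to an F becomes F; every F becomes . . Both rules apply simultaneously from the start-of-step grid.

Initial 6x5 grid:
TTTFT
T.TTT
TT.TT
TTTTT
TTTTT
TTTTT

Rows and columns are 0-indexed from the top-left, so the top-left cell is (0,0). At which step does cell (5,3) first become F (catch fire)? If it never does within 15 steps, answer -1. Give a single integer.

Step 1: cell (5,3)='T' (+3 fires, +1 burnt)
Step 2: cell (5,3)='T' (+4 fires, +3 burnt)
Step 3: cell (5,3)='T' (+3 fires, +4 burnt)
Step 4: cell (5,3)='T' (+4 fires, +3 burnt)
Step 5: cell (5,3)='F' (+5 fires, +4 burnt)
  -> target ignites at step 5
Step 6: cell (5,3)='.' (+5 fires, +5 burnt)
Step 7: cell (5,3)='.' (+2 fires, +5 burnt)
Step 8: cell (5,3)='.' (+1 fires, +2 burnt)
Step 9: cell (5,3)='.' (+0 fires, +1 burnt)
  fire out at step 9

5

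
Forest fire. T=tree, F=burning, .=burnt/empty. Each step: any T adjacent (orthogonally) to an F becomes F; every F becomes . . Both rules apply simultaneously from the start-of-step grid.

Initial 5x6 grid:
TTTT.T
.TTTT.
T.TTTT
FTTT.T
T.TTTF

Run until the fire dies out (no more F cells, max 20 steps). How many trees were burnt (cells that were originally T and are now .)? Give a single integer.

Step 1: +5 fires, +2 burnt (F count now 5)
Step 2: +3 fires, +5 burnt (F count now 3)
Step 3: +4 fires, +3 burnt (F count now 4)
Step 4: +3 fires, +4 burnt (F count now 3)
Step 5: +3 fires, +3 burnt (F count now 3)
Step 6: +2 fires, +3 burnt (F count now 2)
Step 7: +1 fires, +2 burnt (F count now 1)
Step 8: +0 fires, +1 burnt (F count now 0)
Fire out after step 8
Initially T: 22, now '.': 29
Total burnt (originally-T cells now '.'): 21

Answer: 21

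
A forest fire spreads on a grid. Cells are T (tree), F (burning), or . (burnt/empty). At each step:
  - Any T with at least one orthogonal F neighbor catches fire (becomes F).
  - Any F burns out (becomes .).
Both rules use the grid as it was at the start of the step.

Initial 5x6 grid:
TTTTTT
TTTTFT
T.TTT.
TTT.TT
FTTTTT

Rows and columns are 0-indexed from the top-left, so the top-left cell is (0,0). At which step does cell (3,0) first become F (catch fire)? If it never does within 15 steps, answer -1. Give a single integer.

Step 1: cell (3,0)='F' (+6 fires, +2 burnt)
  -> target ignites at step 1
Step 2: cell (3,0)='.' (+8 fires, +6 burnt)
Step 3: cell (3,0)='.' (+8 fires, +8 burnt)
Step 4: cell (3,0)='.' (+3 fires, +8 burnt)
Step 5: cell (3,0)='.' (+0 fires, +3 burnt)
  fire out at step 5

1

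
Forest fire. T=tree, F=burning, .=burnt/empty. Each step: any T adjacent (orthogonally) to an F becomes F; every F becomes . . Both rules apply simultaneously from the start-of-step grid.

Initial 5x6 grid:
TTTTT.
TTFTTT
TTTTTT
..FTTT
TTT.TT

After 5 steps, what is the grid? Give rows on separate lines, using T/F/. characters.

Step 1: 6 trees catch fire, 2 burn out
  TTFTT.
  TF.FTT
  TTFTTT
  ...FTT
  TTF.TT
Step 2: 8 trees catch fire, 6 burn out
  TF.FT.
  F...FT
  TF.FTT
  ....FT
  TF..TT
Step 3: 8 trees catch fire, 8 burn out
  F...F.
  .....F
  F...FT
  .....F
  F...FT
Step 4: 2 trees catch fire, 8 burn out
  ......
  ......
  .....F
  ......
  .....F
Step 5: 0 trees catch fire, 2 burn out
  ......
  ......
  ......
  ......
  ......

......
......
......
......
......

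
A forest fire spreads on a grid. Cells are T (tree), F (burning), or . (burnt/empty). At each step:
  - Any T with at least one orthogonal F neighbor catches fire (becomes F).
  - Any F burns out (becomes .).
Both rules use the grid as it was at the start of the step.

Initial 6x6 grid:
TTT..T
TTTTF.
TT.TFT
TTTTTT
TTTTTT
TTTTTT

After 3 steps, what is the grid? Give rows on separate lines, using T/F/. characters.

Step 1: 4 trees catch fire, 2 burn out
  TTT..T
  TTTF..
  TT.F.F
  TTTTFT
  TTTTTT
  TTTTTT
Step 2: 4 trees catch fire, 4 burn out
  TTT..T
  TTF...
  TT....
  TTTF.F
  TTTTFT
  TTTTTT
Step 3: 6 trees catch fire, 4 burn out
  TTF..T
  TF....
  TT....
  TTF...
  TTTF.F
  TTTTFT

TTF..T
TF....
TT....
TTF...
TTTF.F
TTTTFT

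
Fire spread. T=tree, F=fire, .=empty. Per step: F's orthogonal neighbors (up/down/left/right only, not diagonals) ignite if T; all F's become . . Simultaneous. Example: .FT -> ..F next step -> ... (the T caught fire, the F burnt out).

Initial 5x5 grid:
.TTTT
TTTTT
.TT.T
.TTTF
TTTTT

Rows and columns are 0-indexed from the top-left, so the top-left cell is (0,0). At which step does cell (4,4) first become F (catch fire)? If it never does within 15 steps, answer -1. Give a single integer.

Step 1: cell (4,4)='F' (+3 fires, +1 burnt)
  -> target ignites at step 1
Step 2: cell (4,4)='.' (+3 fires, +3 burnt)
Step 3: cell (4,4)='.' (+5 fires, +3 burnt)
Step 4: cell (4,4)='.' (+4 fires, +5 burnt)
Step 5: cell (4,4)='.' (+3 fires, +4 burnt)
Step 6: cell (4,4)='.' (+2 fires, +3 burnt)
Step 7: cell (4,4)='.' (+0 fires, +2 burnt)
  fire out at step 7

1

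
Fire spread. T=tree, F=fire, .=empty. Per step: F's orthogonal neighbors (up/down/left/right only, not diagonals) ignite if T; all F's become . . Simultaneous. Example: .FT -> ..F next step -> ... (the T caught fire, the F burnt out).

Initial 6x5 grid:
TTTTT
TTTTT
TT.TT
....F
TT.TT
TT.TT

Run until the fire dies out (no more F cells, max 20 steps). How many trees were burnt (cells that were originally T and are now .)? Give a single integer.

Answer: 18

Derivation:
Step 1: +2 fires, +1 burnt (F count now 2)
Step 2: +4 fires, +2 burnt (F count now 4)
Step 3: +3 fires, +4 burnt (F count now 3)
Step 4: +2 fires, +3 burnt (F count now 2)
Step 5: +2 fires, +2 burnt (F count now 2)
Step 6: +3 fires, +2 burnt (F count now 3)
Step 7: +2 fires, +3 burnt (F count now 2)
Step 8: +0 fires, +2 burnt (F count now 0)
Fire out after step 8
Initially T: 22, now '.': 26
Total burnt (originally-T cells now '.'): 18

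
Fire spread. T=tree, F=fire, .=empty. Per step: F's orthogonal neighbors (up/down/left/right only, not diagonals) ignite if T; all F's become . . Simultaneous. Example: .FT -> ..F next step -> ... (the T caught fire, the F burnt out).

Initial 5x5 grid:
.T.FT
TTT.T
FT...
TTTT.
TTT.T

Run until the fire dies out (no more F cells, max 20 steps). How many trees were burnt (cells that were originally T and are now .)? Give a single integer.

Answer: 14

Derivation:
Step 1: +4 fires, +2 burnt (F count now 4)
Step 2: +4 fires, +4 burnt (F count now 4)
Step 3: +4 fires, +4 burnt (F count now 4)
Step 4: +2 fires, +4 burnt (F count now 2)
Step 5: +0 fires, +2 burnt (F count now 0)
Fire out after step 5
Initially T: 15, now '.': 24
Total burnt (originally-T cells now '.'): 14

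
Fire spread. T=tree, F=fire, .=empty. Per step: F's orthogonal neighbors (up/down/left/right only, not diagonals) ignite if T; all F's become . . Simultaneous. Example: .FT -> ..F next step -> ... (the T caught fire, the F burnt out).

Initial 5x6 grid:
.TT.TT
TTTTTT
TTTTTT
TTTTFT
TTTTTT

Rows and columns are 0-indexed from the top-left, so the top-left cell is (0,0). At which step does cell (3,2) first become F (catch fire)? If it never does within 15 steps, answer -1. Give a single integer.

Step 1: cell (3,2)='T' (+4 fires, +1 burnt)
Step 2: cell (3,2)='F' (+6 fires, +4 burnt)
  -> target ignites at step 2
Step 3: cell (3,2)='.' (+6 fires, +6 burnt)
Step 4: cell (3,2)='.' (+5 fires, +6 burnt)
Step 5: cell (3,2)='.' (+4 fires, +5 burnt)
Step 6: cell (3,2)='.' (+2 fires, +4 burnt)
Step 7: cell (3,2)='.' (+0 fires, +2 burnt)
  fire out at step 7

2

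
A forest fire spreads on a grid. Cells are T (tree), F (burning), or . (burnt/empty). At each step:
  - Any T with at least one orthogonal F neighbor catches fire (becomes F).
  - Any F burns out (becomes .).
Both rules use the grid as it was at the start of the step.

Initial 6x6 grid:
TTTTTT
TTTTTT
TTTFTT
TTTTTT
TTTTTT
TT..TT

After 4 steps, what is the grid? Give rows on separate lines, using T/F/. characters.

Step 1: 4 trees catch fire, 1 burn out
  TTTTTT
  TTTFTT
  TTF.FT
  TTTFTT
  TTTTTT
  TT..TT
Step 2: 8 trees catch fire, 4 burn out
  TTTFTT
  TTF.FT
  TF...F
  TTF.FT
  TTTFTT
  TT..TT
Step 3: 9 trees catch fire, 8 burn out
  TTF.FT
  TF...F
  F.....
  TF...F
  TTF.FT
  TT..TT
Step 4: 7 trees catch fire, 9 burn out
  TF...F
  F.....
  ......
  F.....
  TF...F
  TT..FT

TF...F
F.....
......
F.....
TF...F
TT..FT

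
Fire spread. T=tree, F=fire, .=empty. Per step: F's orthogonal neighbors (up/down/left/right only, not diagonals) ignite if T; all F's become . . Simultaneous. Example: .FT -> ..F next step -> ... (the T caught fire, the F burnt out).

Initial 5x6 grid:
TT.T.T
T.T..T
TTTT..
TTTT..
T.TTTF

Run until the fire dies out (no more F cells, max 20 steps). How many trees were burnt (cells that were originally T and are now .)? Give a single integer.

Answer: 16

Derivation:
Step 1: +1 fires, +1 burnt (F count now 1)
Step 2: +1 fires, +1 burnt (F count now 1)
Step 3: +2 fires, +1 burnt (F count now 2)
Step 4: +2 fires, +2 burnt (F count now 2)
Step 5: +2 fires, +2 burnt (F count now 2)
Step 6: +3 fires, +2 burnt (F count now 3)
Step 7: +2 fires, +3 burnt (F count now 2)
Step 8: +1 fires, +2 burnt (F count now 1)
Step 9: +1 fires, +1 burnt (F count now 1)
Step 10: +1 fires, +1 burnt (F count now 1)
Step 11: +0 fires, +1 burnt (F count now 0)
Fire out after step 11
Initially T: 19, now '.': 27
Total burnt (originally-T cells now '.'): 16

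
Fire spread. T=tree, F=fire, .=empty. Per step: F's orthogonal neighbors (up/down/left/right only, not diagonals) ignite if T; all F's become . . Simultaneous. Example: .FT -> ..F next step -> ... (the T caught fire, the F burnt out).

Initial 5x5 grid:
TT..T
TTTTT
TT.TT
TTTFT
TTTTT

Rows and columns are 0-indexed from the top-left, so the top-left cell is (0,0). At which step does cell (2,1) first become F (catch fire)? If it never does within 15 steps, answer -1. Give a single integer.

Step 1: cell (2,1)='T' (+4 fires, +1 burnt)
Step 2: cell (2,1)='T' (+5 fires, +4 burnt)
Step 3: cell (2,1)='F' (+5 fires, +5 burnt)
  -> target ignites at step 3
Step 4: cell (2,1)='.' (+4 fires, +5 burnt)
Step 5: cell (2,1)='.' (+2 fires, +4 burnt)
Step 6: cell (2,1)='.' (+1 fires, +2 burnt)
Step 7: cell (2,1)='.' (+0 fires, +1 burnt)
  fire out at step 7

3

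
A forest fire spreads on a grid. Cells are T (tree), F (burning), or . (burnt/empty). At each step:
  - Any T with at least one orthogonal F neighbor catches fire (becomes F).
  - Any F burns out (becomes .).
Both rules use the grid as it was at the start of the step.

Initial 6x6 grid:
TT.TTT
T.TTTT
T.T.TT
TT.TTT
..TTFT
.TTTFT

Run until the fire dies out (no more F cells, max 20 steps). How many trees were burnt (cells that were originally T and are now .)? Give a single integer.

Step 1: +5 fires, +2 burnt (F count now 5)
Step 2: +5 fires, +5 burnt (F count now 5)
Step 3: +3 fires, +5 burnt (F count now 3)
Step 4: +3 fires, +3 burnt (F count now 3)
Step 5: +3 fires, +3 burnt (F count now 3)
Step 6: +1 fires, +3 burnt (F count now 1)
Step 7: +0 fires, +1 burnt (F count now 0)
Fire out after step 7
Initially T: 26, now '.': 30
Total burnt (originally-T cells now '.'): 20

Answer: 20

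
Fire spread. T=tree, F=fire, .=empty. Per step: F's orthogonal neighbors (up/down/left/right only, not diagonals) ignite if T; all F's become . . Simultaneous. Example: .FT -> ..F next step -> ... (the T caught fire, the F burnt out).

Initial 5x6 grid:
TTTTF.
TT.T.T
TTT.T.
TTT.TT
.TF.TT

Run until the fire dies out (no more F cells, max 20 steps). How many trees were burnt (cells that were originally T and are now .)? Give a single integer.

Answer: 14

Derivation:
Step 1: +3 fires, +2 burnt (F count now 3)
Step 2: +4 fires, +3 burnt (F count now 4)
Step 3: +3 fires, +4 burnt (F count now 3)
Step 4: +3 fires, +3 burnt (F count now 3)
Step 5: +1 fires, +3 burnt (F count now 1)
Step 6: +0 fires, +1 burnt (F count now 0)
Fire out after step 6
Initially T: 20, now '.': 24
Total burnt (originally-T cells now '.'): 14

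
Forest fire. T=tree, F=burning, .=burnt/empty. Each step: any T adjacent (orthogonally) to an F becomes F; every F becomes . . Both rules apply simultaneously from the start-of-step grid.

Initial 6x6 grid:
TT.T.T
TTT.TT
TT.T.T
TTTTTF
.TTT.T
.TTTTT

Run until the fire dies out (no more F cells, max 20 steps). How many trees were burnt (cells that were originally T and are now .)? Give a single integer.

Answer: 26

Derivation:
Step 1: +3 fires, +1 burnt (F count now 3)
Step 2: +3 fires, +3 burnt (F count now 3)
Step 3: +6 fires, +3 burnt (F count now 6)
Step 4: +3 fires, +6 burnt (F count now 3)
Step 5: +4 fires, +3 burnt (F count now 4)
Step 6: +3 fires, +4 burnt (F count now 3)
Step 7: +3 fires, +3 burnt (F count now 3)
Step 8: +1 fires, +3 burnt (F count now 1)
Step 9: +0 fires, +1 burnt (F count now 0)
Fire out after step 9
Initially T: 27, now '.': 35
Total burnt (originally-T cells now '.'): 26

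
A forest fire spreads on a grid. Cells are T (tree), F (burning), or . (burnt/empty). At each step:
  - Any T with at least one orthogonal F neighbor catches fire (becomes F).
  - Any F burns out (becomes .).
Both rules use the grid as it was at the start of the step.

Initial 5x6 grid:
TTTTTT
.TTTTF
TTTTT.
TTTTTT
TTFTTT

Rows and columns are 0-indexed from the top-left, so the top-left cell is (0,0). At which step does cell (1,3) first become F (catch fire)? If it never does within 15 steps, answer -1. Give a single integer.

Step 1: cell (1,3)='T' (+5 fires, +2 burnt)
Step 2: cell (1,3)='F' (+8 fires, +5 burnt)
  -> target ignites at step 2
Step 3: cell (1,3)='.' (+7 fires, +8 burnt)
Step 4: cell (1,3)='.' (+4 fires, +7 burnt)
Step 5: cell (1,3)='.' (+1 fires, +4 burnt)
Step 6: cell (1,3)='.' (+1 fires, +1 burnt)
Step 7: cell (1,3)='.' (+0 fires, +1 burnt)
  fire out at step 7

2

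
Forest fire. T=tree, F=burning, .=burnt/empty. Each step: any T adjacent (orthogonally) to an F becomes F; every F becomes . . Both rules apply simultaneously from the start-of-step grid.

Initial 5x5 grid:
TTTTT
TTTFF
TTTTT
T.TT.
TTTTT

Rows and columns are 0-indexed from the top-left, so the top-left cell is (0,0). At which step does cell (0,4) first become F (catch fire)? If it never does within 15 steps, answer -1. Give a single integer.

Step 1: cell (0,4)='F' (+5 fires, +2 burnt)
  -> target ignites at step 1
Step 2: cell (0,4)='.' (+4 fires, +5 burnt)
Step 3: cell (0,4)='.' (+5 fires, +4 burnt)
Step 4: cell (0,4)='.' (+4 fires, +5 burnt)
Step 5: cell (0,4)='.' (+2 fires, +4 burnt)
Step 6: cell (0,4)='.' (+1 fires, +2 burnt)
Step 7: cell (0,4)='.' (+0 fires, +1 burnt)
  fire out at step 7

1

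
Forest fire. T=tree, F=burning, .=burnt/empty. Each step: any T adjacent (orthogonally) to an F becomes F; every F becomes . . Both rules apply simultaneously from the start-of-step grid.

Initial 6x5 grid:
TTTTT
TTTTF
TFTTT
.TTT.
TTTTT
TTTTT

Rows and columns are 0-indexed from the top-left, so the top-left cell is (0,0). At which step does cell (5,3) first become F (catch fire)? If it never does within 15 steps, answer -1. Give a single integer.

Step 1: cell (5,3)='T' (+7 fires, +2 burnt)
Step 2: cell (5,3)='T' (+7 fires, +7 burnt)
Step 3: cell (5,3)='T' (+6 fires, +7 burnt)
Step 4: cell (5,3)='T' (+3 fires, +6 burnt)
Step 5: cell (5,3)='F' (+2 fires, +3 burnt)
  -> target ignites at step 5
Step 6: cell (5,3)='.' (+1 fires, +2 burnt)
Step 7: cell (5,3)='.' (+0 fires, +1 burnt)
  fire out at step 7

5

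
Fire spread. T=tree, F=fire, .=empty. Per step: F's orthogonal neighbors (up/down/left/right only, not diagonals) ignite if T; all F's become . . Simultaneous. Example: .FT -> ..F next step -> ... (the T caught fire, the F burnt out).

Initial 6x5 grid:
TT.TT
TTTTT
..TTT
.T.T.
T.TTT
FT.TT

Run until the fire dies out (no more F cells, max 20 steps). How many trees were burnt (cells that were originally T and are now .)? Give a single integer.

Step 1: +2 fires, +1 burnt (F count now 2)
Step 2: +0 fires, +2 burnt (F count now 0)
Fire out after step 2
Initially T: 21, now '.': 11
Total burnt (originally-T cells now '.'): 2

Answer: 2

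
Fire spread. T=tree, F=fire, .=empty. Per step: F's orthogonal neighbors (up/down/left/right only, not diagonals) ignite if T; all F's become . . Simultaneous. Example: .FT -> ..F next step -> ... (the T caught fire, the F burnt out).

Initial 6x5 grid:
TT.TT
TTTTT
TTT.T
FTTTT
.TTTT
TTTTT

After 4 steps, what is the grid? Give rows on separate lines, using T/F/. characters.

Step 1: 2 trees catch fire, 1 burn out
  TT.TT
  TTTTT
  FTT.T
  .FTTT
  .TTTT
  TTTTT
Step 2: 4 trees catch fire, 2 burn out
  TT.TT
  FTTTT
  .FT.T
  ..FTT
  .FTTT
  TTTTT
Step 3: 6 trees catch fire, 4 burn out
  FT.TT
  .FTTT
  ..F.T
  ...FT
  ..FTT
  TFTTT
Step 4: 6 trees catch fire, 6 burn out
  .F.TT
  ..FTT
  ....T
  ....F
  ...FT
  F.FTT

.F.TT
..FTT
....T
....F
...FT
F.FTT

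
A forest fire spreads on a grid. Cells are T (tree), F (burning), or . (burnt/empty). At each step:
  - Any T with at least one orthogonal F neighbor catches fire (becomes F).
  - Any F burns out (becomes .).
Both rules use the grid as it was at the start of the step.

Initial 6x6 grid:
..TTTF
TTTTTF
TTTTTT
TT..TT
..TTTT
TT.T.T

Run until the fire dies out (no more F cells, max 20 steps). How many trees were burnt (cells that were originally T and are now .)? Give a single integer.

Answer: 24

Derivation:
Step 1: +3 fires, +2 burnt (F count now 3)
Step 2: +4 fires, +3 burnt (F count now 4)
Step 3: +5 fires, +4 burnt (F count now 5)
Step 4: +4 fires, +5 burnt (F count now 4)
Step 5: +3 fires, +4 burnt (F count now 3)
Step 6: +4 fires, +3 burnt (F count now 4)
Step 7: +1 fires, +4 burnt (F count now 1)
Step 8: +0 fires, +1 burnt (F count now 0)
Fire out after step 8
Initially T: 26, now '.': 34
Total burnt (originally-T cells now '.'): 24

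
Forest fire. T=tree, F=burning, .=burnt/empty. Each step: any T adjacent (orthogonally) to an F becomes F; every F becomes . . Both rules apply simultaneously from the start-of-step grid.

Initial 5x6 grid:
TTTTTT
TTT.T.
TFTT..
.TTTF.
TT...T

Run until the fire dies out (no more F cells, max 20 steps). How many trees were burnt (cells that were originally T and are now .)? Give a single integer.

Answer: 18

Derivation:
Step 1: +5 fires, +2 burnt (F count now 5)
Step 2: +6 fires, +5 burnt (F count now 6)
Step 3: +3 fires, +6 burnt (F count now 3)
Step 4: +1 fires, +3 burnt (F count now 1)
Step 5: +1 fires, +1 burnt (F count now 1)
Step 6: +2 fires, +1 burnt (F count now 2)
Step 7: +0 fires, +2 burnt (F count now 0)
Fire out after step 7
Initially T: 19, now '.': 29
Total burnt (originally-T cells now '.'): 18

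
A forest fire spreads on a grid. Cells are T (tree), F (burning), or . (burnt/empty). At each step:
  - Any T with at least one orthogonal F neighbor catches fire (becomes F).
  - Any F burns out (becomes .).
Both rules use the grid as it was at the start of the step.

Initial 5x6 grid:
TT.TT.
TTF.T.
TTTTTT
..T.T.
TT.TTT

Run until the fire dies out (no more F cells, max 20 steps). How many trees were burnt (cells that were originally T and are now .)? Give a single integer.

Answer: 18

Derivation:
Step 1: +2 fires, +1 burnt (F count now 2)
Step 2: +5 fires, +2 burnt (F count now 5)
Step 3: +3 fires, +5 burnt (F count now 3)
Step 4: +3 fires, +3 burnt (F count now 3)
Step 5: +2 fires, +3 burnt (F count now 2)
Step 6: +3 fires, +2 burnt (F count now 3)
Step 7: +0 fires, +3 burnt (F count now 0)
Fire out after step 7
Initially T: 20, now '.': 28
Total burnt (originally-T cells now '.'): 18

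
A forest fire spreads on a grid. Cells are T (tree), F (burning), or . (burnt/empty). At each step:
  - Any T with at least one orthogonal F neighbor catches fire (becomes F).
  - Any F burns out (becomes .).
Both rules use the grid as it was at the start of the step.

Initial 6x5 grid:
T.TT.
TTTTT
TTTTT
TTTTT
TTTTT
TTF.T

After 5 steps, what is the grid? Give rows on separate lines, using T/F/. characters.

Step 1: 2 trees catch fire, 1 burn out
  T.TT.
  TTTTT
  TTTTT
  TTTTT
  TTFTT
  TF..T
Step 2: 4 trees catch fire, 2 burn out
  T.TT.
  TTTTT
  TTTTT
  TTFTT
  TF.FT
  F...T
Step 3: 5 trees catch fire, 4 burn out
  T.TT.
  TTTTT
  TTFTT
  TF.FT
  F...F
  ....T
Step 4: 6 trees catch fire, 5 burn out
  T.TT.
  TTFTT
  TF.FT
  F...F
  .....
  ....F
Step 5: 5 trees catch fire, 6 burn out
  T.FT.
  TF.FT
  F...F
  .....
  .....
  .....

T.FT.
TF.FT
F...F
.....
.....
.....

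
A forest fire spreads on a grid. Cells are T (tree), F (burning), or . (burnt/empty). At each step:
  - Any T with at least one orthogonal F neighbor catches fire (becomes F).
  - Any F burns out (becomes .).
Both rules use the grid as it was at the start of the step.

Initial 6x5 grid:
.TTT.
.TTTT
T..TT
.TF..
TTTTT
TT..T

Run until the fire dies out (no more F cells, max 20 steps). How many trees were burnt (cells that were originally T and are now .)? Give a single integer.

Step 1: +2 fires, +1 burnt (F count now 2)
Step 2: +2 fires, +2 burnt (F count now 2)
Step 3: +3 fires, +2 burnt (F count now 3)
Step 4: +2 fires, +3 burnt (F count now 2)
Step 5: +0 fires, +2 burnt (F count now 0)
Fire out after step 5
Initially T: 19, now '.': 20
Total burnt (originally-T cells now '.'): 9

Answer: 9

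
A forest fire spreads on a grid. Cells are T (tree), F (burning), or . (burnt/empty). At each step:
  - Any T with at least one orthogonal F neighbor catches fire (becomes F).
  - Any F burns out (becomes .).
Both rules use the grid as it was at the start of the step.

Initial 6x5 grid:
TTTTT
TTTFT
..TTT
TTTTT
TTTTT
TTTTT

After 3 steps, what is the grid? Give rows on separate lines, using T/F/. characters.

Step 1: 4 trees catch fire, 1 burn out
  TTTFT
  TTF.F
  ..TFT
  TTTTT
  TTTTT
  TTTTT
Step 2: 6 trees catch fire, 4 burn out
  TTF.F
  TF...
  ..F.F
  TTTFT
  TTTTT
  TTTTT
Step 3: 5 trees catch fire, 6 burn out
  TF...
  F....
  .....
  TTF.F
  TTTFT
  TTTTT

TF...
F....
.....
TTF.F
TTTFT
TTTTT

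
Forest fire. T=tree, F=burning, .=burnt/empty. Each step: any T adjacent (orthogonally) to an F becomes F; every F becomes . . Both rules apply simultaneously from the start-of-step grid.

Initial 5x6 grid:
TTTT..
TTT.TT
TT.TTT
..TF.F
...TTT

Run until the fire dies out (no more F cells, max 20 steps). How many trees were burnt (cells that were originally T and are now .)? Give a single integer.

Answer: 9

Derivation:
Step 1: +5 fires, +2 burnt (F count now 5)
Step 2: +3 fires, +5 burnt (F count now 3)
Step 3: +1 fires, +3 burnt (F count now 1)
Step 4: +0 fires, +1 burnt (F count now 0)
Fire out after step 4
Initially T: 18, now '.': 21
Total burnt (originally-T cells now '.'): 9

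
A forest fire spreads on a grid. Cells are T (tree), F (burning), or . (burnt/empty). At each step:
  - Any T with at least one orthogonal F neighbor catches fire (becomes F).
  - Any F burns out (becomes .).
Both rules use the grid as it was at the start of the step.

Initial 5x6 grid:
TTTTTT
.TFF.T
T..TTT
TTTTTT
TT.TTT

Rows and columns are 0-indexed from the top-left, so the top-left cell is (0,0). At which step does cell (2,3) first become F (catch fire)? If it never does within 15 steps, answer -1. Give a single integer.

Step 1: cell (2,3)='F' (+4 fires, +2 burnt)
  -> target ignites at step 1
Step 2: cell (2,3)='.' (+4 fires, +4 burnt)
Step 3: cell (2,3)='.' (+6 fires, +4 burnt)
Step 4: cell (2,3)='.' (+4 fires, +6 burnt)
Step 5: cell (2,3)='.' (+3 fires, +4 burnt)
Step 6: cell (2,3)='.' (+2 fires, +3 burnt)
Step 7: cell (2,3)='.' (+0 fires, +2 burnt)
  fire out at step 7

1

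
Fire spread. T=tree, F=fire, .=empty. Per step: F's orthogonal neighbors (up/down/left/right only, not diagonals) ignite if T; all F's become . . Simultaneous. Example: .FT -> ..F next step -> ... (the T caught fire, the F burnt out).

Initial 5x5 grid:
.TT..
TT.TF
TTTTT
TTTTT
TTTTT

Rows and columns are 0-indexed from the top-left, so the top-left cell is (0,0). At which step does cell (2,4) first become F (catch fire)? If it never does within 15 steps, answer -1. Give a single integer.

Step 1: cell (2,4)='F' (+2 fires, +1 burnt)
  -> target ignites at step 1
Step 2: cell (2,4)='.' (+2 fires, +2 burnt)
Step 3: cell (2,4)='.' (+3 fires, +2 burnt)
Step 4: cell (2,4)='.' (+3 fires, +3 burnt)
Step 5: cell (2,4)='.' (+4 fires, +3 burnt)
Step 6: cell (2,4)='.' (+4 fires, +4 burnt)
Step 7: cell (2,4)='.' (+2 fires, +4 burnt)
Step 8: cell (2,4)='.' (+0 fires, +2 burnt)
  fire out at step 8

1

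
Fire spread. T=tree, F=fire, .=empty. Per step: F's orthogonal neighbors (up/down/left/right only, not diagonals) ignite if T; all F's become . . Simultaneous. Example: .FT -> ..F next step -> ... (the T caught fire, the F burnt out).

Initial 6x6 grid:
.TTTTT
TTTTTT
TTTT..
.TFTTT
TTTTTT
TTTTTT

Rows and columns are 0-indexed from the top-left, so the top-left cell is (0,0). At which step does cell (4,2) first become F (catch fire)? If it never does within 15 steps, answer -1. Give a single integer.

Step 1: cell (4,2)='F' (+4 fires, +1 burnt)
  -> target ignites at step 1
Step 2: cell (4,2)='.' (+7 fires, +4 burnt)
Step 3: cell (4,2)='.' (+9 fires, +7 burnt)
Step 4: cell (4,2)='.' (+7 fires, +9 burnt)
Step 5: cell (4,2)='.' (+3 fires, +7 burnt)
Step 6: cell (4,2)='.' (+1 fires, +3 burnt)
Step 7: cell (4,2)='.' (+0 fires, +1 burnt)
  fire out at step 7

1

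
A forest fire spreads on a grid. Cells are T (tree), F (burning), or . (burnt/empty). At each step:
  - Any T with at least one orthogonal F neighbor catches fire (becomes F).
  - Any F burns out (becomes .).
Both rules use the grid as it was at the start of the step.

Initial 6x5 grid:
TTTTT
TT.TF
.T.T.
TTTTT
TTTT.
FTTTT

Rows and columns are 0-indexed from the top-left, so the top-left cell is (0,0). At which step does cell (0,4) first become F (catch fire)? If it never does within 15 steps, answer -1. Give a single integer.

Step 1: cell (0,4)='F' (+4 fires, +2 burnt)
  -> target ignites at step 1
Step 2: cell (0,4)='.' (+5 fires, +4 burnt)
Step 3: cell (0,4)='.' (+5 fires, +5 burnt)
Step 4: cell (0,4)='.' (+6 fires, +5 burnt)
Step 5: cell (0,4)='.' (+2 fires, +6 burnt)
Step 6: cell (0,4)='.' (+1 fires, +2 burnt)
Step 7: cell (0,4)='.' (+0 fires, +1 burnt)
  fire out at step 7

1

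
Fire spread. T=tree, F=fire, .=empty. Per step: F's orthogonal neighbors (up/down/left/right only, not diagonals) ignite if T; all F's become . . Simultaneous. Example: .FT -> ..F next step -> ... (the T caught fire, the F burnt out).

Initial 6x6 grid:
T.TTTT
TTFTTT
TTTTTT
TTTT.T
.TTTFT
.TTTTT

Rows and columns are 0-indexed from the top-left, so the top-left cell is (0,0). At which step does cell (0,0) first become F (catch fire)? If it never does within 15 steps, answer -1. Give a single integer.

Step 1: cell (0,0)='T' (+7 fires, +2 burnt)
Step 2: cell (0,0)='T' (+11 fires, +7 burnt)
Step 3: cell (0,0)='F' (+9 fires, +11 burnt)
  -> target ignites at step 3
Step 4: cell (0,0)='.' (+3 fires, +9 burnt)
Step 5: cell (0,0)='.' (+0 fires, +3 burnt)
  fire out at step 5

3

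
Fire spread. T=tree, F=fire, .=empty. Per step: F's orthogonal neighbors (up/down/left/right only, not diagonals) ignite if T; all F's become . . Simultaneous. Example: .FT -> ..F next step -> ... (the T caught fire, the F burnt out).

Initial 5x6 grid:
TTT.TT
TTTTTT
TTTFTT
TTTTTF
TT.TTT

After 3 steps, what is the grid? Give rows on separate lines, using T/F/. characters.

Step 1: 7 trees catch fire, 2 burn out
  TTT.TT
  TTTFTT
  TTF.FF
  TTTFF.
  TT.TTF
Step 2: 7 trees catch fire, 7 burn out
  TTT.TT
  TTF.FF
  TF....
  TTF...
  TT.FF.
Step 3: 6 trees catch fire, 7 burn out
  TTF.FF
  TF....
  F.....
  TF....
  TT....

TTF.FF
TF....
F.....
TF....
TT....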